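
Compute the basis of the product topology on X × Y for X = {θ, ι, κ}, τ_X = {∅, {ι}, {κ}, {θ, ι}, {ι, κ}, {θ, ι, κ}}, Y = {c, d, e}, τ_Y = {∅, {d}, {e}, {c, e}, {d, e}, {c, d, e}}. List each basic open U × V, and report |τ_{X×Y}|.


Basis B = {∅ × ∅, {ι} × {d}, {ι} × {e}, {κ} × {d}, {κ} × {e}, {θ, ι} × {d}, {θ, ι} × {e}, {ι} × {c, e}, {ι} × {d, e}, {ι, κ} × {d}, {ι, κ} × {e}, {κ} × {c, e}, {κ} × {d, e}, {θ, ι, κ} × {d}, {θ, ι, κ} × {e}, {ι} × {c, d, e}, {κ} × {c, d, e}, {θ, ι} × {c, e}, {θ, ι} × {d, e}, {ι, κ} × {c, e}, {ι, κ} × {d, e}, {θ, ι} × {c, d, e}, {θ, ι, κ} × {c, e}, {θ, ι, κ} × {d, e}, {ι, κ} × {c, d, e}, {θ, ι, κ} × {c, d, e}}; |τ_{X×Y}| = 108.

Enumerate products U × V with U ∈ τ_X, V ∈ τ_Y (deduplicated):
  ∅ × ∅ = {} (∅)
  {ι} × {d} = {(ι,d)}
  {ι} × {e} = {(ι,e)}
  {κ} × {d} = {(κ,d)}
  {κ} × {e} = {(κ,e)}
  {θ, ι} × {d} = {(θ,d), (ι,d)}
  {θ, ι} × {e} = {(θ,e), (ι,e)}
  {ι} × {c, e} = {(ι,c), (ι,e)}
  {ι} × {d, e} = {(ι,d), (ι,e)}
  {ι, κ} × {d} = {(ι,d), (κ,d)}
  {ι, κ} × {e} = {(ι,e), (κ,e)}
  {κ} × {c, e} = {(κ,c), (κ,e)}
  {κ} × {d, e} = {(κ,d), (κ,e)}
  {θ, ι, κ} × {d} = {(θ,d), (ι,d), (κ,d)}
  {θ, ι, κ} × {e} = {(θ,e), (ι,e), (κ,e)}
  {ι} × {c, d, e} = {(ι,c), (ι,d), (ι,e)}
  {κ} × {c, d, e} = {(κ,c), (κ,d), (κ,e)}
  {θ, ι} × {c, e} = {(θ,c), (θ,e), (ι,c), (ι,e)}
  {θ, ι} × {d, e} = {(θ,d), (θ,e), (ι,d), (ι,e)}
  {ι, κ} × {c, e} = {(ι,c), (ι,e), (κ,c), (κ,e)}
  {ι, κ} × {d, e} = {(ι,d), (ι,e), (κ,d), (κ,e)}
  {θ, ι} × {c, d, e} = {(θ,c), (θ,d), (θ,e), (ι,c), (ι,d), (ι,e)}
  {θ, ι, κ} × {c, e} = {(θ,c), (θ,e), (ι,c), (ι,e), (κ,c), (κ,e)}
  {θ, ι, κ} × {d, e} = {(θ,d), (θ,e), (ι,d), (ι,e), (κ,d), (κ,e)}
  {ι, κ} × {c, d, e} = {(ι,c), (ι,d), (ι,e), (κ,c), (κ,d), (κ,e)}
  {θ, ι, κ} × {c, d, e} = {(θ,c), (θ,d), (θ,e), (ι,c), (ι,d), (ι,e), (κ,c), (κ,d), (κ,e)}
These 26 distinct sets form the basis B.
Close under arbitrary unions to get τ_{X×Y}; counting gives |τ_{X×Y}| = 108.


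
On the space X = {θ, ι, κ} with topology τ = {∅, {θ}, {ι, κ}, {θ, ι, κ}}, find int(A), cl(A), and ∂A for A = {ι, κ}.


int(A) = {ι, κ}, cl(A) = {ι, κ}, ∂A = ∅.

Closed sets in (X, τ) are complements of opens:
  closed(X, τ) = {∅, {θ}, {ι, κ}, {θ, ι, κ}}.
int(A) = ⋃ {U ∈ τ : U ⊆ A}. Opens contained in A: ∅, {ι, κ}.
Taking the union of these: int(A) = {ι, κ}.
cl(A) = ⋂ {C closed : A ⊆ C}. Closed sets containing A: {ι, κ}, {θ, ι, κ}.
Intersecting these: cl(A) = {ι, κ}.
∂A = cl(A) ∖ int(A) = {ι, κ} ∖ {ι, κ} = ∅.


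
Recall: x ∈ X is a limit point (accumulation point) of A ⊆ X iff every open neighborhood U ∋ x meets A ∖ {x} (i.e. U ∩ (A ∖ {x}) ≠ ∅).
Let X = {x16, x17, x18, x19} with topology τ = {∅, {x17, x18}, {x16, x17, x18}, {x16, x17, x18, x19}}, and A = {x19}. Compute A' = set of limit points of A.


A' = ∅

For each x ∈ X, list the open sets U ∈ τ with x ∈ U, then check whether U ∩ (A ∖ {x}) ≠ ∅ for every such U.
  x = x16: open {x16, x17, x18} ∋ x has {x16, x17, x18} ∩ (A ∖ {x16}) = ∅, so x is NOT a limit point.
  x = x17: open {x17, x18} ∋ x has {x17, x18} ∩ (A ∖ {x17}) = ∅, so x is NOT a limit point.
  x = x18: open {x17, x18} ∋ x has {x17, x18} ∩ (A ∖ {x18}) = ∅, so x is NOT a limit point.
  x = x19: open {x16, x17, x18, x19} ∋ x has {x16, x17, x18, x19} ∩ (A ∖ {x19}) = ∅, so x is NOT a limit point.
Collecting: A' = ∅.


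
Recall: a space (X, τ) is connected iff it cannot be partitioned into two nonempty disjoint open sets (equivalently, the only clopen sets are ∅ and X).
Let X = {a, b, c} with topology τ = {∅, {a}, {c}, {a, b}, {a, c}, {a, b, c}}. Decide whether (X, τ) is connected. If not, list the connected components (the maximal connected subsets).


(X, τ) is disconnected; components = [{c}, {a, b}].

Find clopen sets (U ∈ τ with X ∖ U ∈ τ):
  U = ∅, X ∖ U = {a, b, c} — both open, so U is clopen.
  U = {c}, X ∖ U = {a, b} — both open, so U is clopen.
  U = {a, b}, X ∖ U = {c} — both open, so U is clopen.
  U = {a, b, c}, X ∖ U = ∅ — both open, so U is clopen.
Nontrivial clopen(s) exist: e.g. {c}. So (X, τ) is disconnected.
Compute connected components by grouping points that agree on all clopens:
  component: {c}
  component: {a, b}


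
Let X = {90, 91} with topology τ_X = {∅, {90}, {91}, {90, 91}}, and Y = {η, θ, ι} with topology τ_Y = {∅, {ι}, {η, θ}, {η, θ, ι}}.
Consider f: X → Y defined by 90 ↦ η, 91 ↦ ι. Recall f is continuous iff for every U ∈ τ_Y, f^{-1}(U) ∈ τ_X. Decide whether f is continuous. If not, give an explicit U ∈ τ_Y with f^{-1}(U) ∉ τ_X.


f IS continuous.

Compute f^{-1}(U) for each U ∈ τ_Y:
  U = ∅: f^{-1}(U) = ∅ ∈ τ_X ✓.
  U = {ι}: f^{-1}(U) = {91} ∈ τ_X ✓.
  U = {η, θ}: f^{-1}(U) = {90} ∈ τ_X ✓.
  U = {η, θ, ι}: f^{-1}(U) = {90, 91} ∈ τ_X ✓.
Every preimage lies in τ_X, so f IS continuous.


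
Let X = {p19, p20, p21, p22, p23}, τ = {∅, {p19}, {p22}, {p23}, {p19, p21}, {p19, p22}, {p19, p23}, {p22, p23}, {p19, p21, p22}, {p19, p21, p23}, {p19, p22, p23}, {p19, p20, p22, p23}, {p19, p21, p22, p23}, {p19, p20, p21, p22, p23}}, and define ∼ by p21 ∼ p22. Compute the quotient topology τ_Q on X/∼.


X/∼ = {[p19], [p20], [p21=p22], [p23]}; |τ_Q| = 7.

Equivalence classes: [p19], [p20], [p21=p22], [p23].
Quotient map π: X → X/∼ sends p19 ↦ [p19], p20 ↦ [p20], p21 ↦ [p21=p22], p22 ↦ [p21=p22], p23 ↦ [p23].
For each subset V ⊆ X/∼, compute π^{-1}(V) ⊆ X and check whether π^{-1}(V) ∈ τ. V is open in τ_Q iff π^{-1}(V) ∈ τ.
  V = {}: π^{-1}(V) = ∅ ∈ τ ✓.
  V = {[p19]}: π^{-1}(V) = {p19} ∈ τ ✓.
  V = {[p20]}: π^{-1}(V) = {p20} ∉ τ ✗.
  V = {[p19], [p20]}: π^{-1}(V) = {p19, p20} ∉ τ ✗.
  V = {[p21=p22]}: π^{-1}(V) = {p21, p22} ∉ τ ✗.
  V = {[p19], [p21=p22]}: π^{-1}(V) = {p19, p21, p22} ∈ τ ✓.
  V = {[p20], [p21=p22]}: π^{-1}(V) = {p20, p21, p22} ∉ τ ✗.
  V = {[p19], [p20], [p21=p22]}: π^{-1}(V) = {p19, p20, p21, p22} ∉ τ ✗.
  V = {[p23]}: π^{-1}(V) = {p23} ∈ τ ✓.
  V = {[p19], [p23]}: π^{-1}(V) = {p19, p23} ∈ τ ✓.
  V = {[p20], [p23]}: π^{-1}(V) = {p20, p23} ∉ τ ✗.
  V = {[p19], [p20], [p23]}: π^{-1}(V) = {p19, p20, p23} ∉ τ ✗.
  V = {[p21=p22], [p23]}: π^{-1}(V) = {p21, p22, p23} ∉ τ ✗.
  V = {[p19], [p21=p22], [p23]}: π^{-1}(V) = {p19, p21, p22, p23} ∈ τ ✓.
  V = {[p20], [p21=p22], [p23]}: π^{-1}(V) = {p20, p21, p22, p23} ∉ τ ✗.
  V = {[p19], [p20], [p21=p22], [p23]}: π^{-1}(V) = {p19, p20, p21, p22, p23} ∈ τ ✓.
Open sets in the quotient: τ_Q = {{}, {[p19]}, {[p19], [p21=p22]}, {[p23]}, {[p19], [p23]}, {[p19], [p21=p22], [p23]}, {[p19], [p20], [p21=p22], [p23]}} (7 elements).


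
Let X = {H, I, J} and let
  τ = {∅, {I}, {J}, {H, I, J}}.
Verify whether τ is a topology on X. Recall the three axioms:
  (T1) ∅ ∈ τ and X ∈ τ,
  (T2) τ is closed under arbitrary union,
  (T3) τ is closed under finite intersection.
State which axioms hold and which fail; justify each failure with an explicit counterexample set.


τ is NOT a topology on X.

Axiom (T1): ∅ ∈ τ? Yes; X ∈ τ? Yes.
Axiom (T2/T3): check pairwise unions and intersections of members of τ.
Counterexample for (T2): {I} ∪ {J} = {I, J} ∉ τ. Therefore τ is NOT a topology.


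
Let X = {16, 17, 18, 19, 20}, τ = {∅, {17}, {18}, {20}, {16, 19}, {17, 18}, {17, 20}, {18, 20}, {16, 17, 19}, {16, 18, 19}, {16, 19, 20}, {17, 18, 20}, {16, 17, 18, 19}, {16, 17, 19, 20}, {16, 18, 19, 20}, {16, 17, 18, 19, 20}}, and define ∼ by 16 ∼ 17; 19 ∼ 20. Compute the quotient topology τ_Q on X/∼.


X/∼ = {[16=17], [18], [19=20]}; |τ_Q| = 4.

Equivalence classes: [16=17], [18], [19=20].
Quotient map π: X → X/∼ sends 16 ↦ [16=17], 17 ↦ [16=17], 18 ↦ [18], 19 ↦ [19=20], 20 ↦ [19=20].
For each subset V ⊆ X/∼, compute π^{-1}(V) ⊆ X and check whether π^{-1}(V) ∈ τ. V is open in τ_Q iff π^{-1}(V) ∈ τ.
  V = {}: π^{-1}(V) = ∅ ∈ τ ✓.
  V = {[16=17]}: π^{-1}(V) = {16, 17} ∉ τ ✗.
  V = {[18]}: π^{-1}(V) = {18} ∈ τ ✓.
  V = {[16=17], [18]}: π^{-1}(V) = {16, 17, 18} ∉ τ ✗.
  V = {[19=20]}: π^{-1}(V) = {19, 20} ∉ τ ✗.
  V = {[16=17], [19=20]}: π^{-1}(V) = {16, 17, 19, 20} ∈ τ ✓.
  V = {[18], [19=20]}: π^{-1}(V) = {18, 19, 20} ∉ τ ✗.
  V = {[16=17], [18], [19=20]}: π^{-1}(V) = {16, 17, 18, 19, 20} ∈ τ ✓.
Open sets in the quotient: τ_Q = {{}, {[18]}, {[16=17], [19=20]}, {[16=17], [18], [19=20]}} (4 elements).


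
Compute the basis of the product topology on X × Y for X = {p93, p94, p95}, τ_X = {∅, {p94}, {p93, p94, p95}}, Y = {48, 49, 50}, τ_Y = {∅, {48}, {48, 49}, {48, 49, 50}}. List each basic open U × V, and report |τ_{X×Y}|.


Basis B = {∅ × ∅, {p94} × {48}, {p94} × {48, 49}, {p93, p94, p95} × {48}, {p94} × {48, 49, 50}, {p93, p94, p95} × {48, 49}, {p93, p94, p95} × {48, 49, 50}}; |τ_{X×Y}| = 10.

Enumerate products U × V with U ∈ τ_X, V ∈ τ_Y (deduplicated):
  ∅ × ∅ = {} (∅)
  {p94} × {48} = {(p94,48)}
  {p94} × {48, 49} = {(p94,48), (p94,49)}
  {p93, p94, p95} × {48} = {(p93,48), (p94,48), (p95,48)}
  {p94} × {48, 49, 50} = {(p94,48), (p94,49), (p94,50)}
  {p93, p94, p95} × {48, 49} = {(p93,48), (p93,49), (p94,48), (p94,49), (p95,48), (p95,49)}
  {p93, p94, p95} × {48, 49, 50} = {(p93,48), (p93,49), (p93,50), (p94,48), (p94,49), (p94,50), (p95,48), (p95,49), (p95,50)}
These 7 distinct sets form the basis B.
Close under arbitrary unions to get τ_{X×Y}; counting gives |τ_{X×Y}| = 10.


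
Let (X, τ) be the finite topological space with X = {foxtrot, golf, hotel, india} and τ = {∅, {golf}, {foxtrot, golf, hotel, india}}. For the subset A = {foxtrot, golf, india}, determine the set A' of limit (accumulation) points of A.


A' = {foxtrot, hotel, india}

For each x ∈ X, list the open sets U ∈ τ with x ∈ U, then check whether U ∩ (A ∖ {x}) ≠ ∅ for every such U.
  x = foxtrot: opens ∋ x are {foxtrot, golf, hotel, india}; each meets A ∖ {foxtrot}, so x IS a limit point.
  x = golf: open {golf} ∋ x has {golf} ∩ (A ∖ {golf}) = ∅, so x is NOT a limit point.
  x = hotel: opens ∋ x are {foxtrot, golf, hotel, india}; each meets A ∖ {hotel}, so x IS a limit point.
  x = india: opens ∋ x are {foxtrot, golf, hotel, india}; each meets A ∖ {india}, so x IS a limit point.
Collecting: A' = {foxtrot, hotel, india}.


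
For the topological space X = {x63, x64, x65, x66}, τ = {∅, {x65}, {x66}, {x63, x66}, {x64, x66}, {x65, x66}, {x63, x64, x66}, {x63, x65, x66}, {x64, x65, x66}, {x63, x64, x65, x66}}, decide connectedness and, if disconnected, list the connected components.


(X, τ) is disconnected; components = [{x65}, {x63, x64, x66}].

Find clopen sets (U ∈ τ with X ∖ U ∈ τ):
  U = ∅, X ∖ U = {x63, x64, x65, x66} — both open, so U is clopen.
  U = {x65}, X ∖ U = {x63, x64, x66} — both open, so U is clopen.
  U = {x63, x64, x66}, X ∖ U = {x65} — both open, so U is clopen.
  U = {x63, x64, x65, x66}, X ∖ U = ∅ — both open, so U is clopen.
Nontrivial clopen(s) exist: e.g. {x63, x64, x66}. So (X, τ) is disconnected.
Compute connected components by grouping points that agree on all clopens:
  component: {x65}
  component: {x63, x64, x66}


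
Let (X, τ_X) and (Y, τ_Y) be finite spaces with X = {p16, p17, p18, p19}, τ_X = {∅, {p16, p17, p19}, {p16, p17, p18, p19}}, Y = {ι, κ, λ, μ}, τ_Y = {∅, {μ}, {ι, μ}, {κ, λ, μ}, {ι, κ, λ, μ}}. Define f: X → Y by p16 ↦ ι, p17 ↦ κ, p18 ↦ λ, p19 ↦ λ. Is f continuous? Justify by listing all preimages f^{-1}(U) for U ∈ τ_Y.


f is NOT continuous.

Compute f^{-1}(U) for each U ∈ τ_Y:
  U = ∅: f^{-1}(U) = ∅ ∈ τ_X ✓.
  U = {μ}: f^{-1}(U) = ∅ ∈ τ_X ✓.
  U = {ι, μ}: f^{-1}(U) = {p16} ∉ τ_X ✗.
  U = {κ, λ, μ}: f^{-1}(U) = {p17, p18, p19} ∉ τ_X ✗.
  U = {ι, κ, λ, μ}: f^{-1}(U) = {p16, p17, p18, p19} ∈ τ_X ✓.
Found U = {ι, μ} with f^{-1}(U) = {p16} not in τ_X. Therefore f is NOT continuous.


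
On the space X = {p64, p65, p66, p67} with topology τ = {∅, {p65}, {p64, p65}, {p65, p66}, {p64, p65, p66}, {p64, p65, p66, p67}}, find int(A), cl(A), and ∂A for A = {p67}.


int(A) = ∅, cl(A) = {p67}, ∂A = {p67}.

Closed sets in (X, τ) are complements of opens:
  closed(X, τ) = {∅, {p67}, {p64, p67}, {p66, p67}, {p64, p66, p67}, {p64, p65, p66, p67}}.
int(A) = ⋃ {U ∈ τ : U ⊆ A}. Opens contained in A: ∅.
Taking the union of these: int(A) = ∅.
cl(A) = ⋂ {C closed : A ⊆ C}. Closed sets containing A: {p67}, {p64, p67}, {p66, p67}, {p64, p66, p67}, {p64, p65, p66, p67}.
Intersecting these: cl(A) = {p67}.
∂A = cl(A) ∖ int(A) = {p67} ∖ ∅ = {p67}.


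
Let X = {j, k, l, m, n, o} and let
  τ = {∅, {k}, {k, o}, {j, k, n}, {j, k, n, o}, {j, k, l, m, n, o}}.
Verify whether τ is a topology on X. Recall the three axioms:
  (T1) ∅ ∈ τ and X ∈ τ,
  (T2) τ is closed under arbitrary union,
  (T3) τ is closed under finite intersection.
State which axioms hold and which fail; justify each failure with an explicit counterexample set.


τ IS a topology on X.

Axiom (T1): ∅ ∈ τ? Yes; X ∈ τ? Yes.
Axiom (T2/T3): check pairwise unions and intersections of members of τ.
All pairwise intersections and unions checked — each lies in τ. Therefore τ satisfies (T1), (T2), (T3): it IS a topology on X.


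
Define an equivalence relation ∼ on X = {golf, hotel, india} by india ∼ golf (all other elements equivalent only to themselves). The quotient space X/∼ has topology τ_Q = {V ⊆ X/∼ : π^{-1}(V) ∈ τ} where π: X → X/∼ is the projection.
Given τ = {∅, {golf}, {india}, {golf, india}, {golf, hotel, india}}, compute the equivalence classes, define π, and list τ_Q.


X/∼ = {[golf=india], [hotel]}; |τ_Q| = 3.

Equivalence classes: [golf=india], [hotel].
Quotient map π: X → X/∼ sends golf ↦ [golf=india], hotel ↦ [hotel], india ↦ [golf=india].
For each subset V ⊆ X/∼, compute π^{-1}(V) ⊆ X and check whether π^{-1}(V) ∈ τ. V is open in τ_Q iff π^{-1}(V) ∈ τ.
  V = {}: π^{-1}(V) = ∅ ∈ τ ✓.
  V = {[golf=india]}: π^{-1}(V) = {golf, india} ∈ τ ✓.
  V = {[hotel]}: π^{-1}(V) = {hotel} ∉ τ ✗.
  V = {[golf=india], [hotel]}: π^{-1}(V) = {golf, hotel, india} ∈ τ ✓.
Open sets in the quotient: τ_Q = {{}, {[golf=india]}, {[golf=india], [hotel]}} (3 elements).


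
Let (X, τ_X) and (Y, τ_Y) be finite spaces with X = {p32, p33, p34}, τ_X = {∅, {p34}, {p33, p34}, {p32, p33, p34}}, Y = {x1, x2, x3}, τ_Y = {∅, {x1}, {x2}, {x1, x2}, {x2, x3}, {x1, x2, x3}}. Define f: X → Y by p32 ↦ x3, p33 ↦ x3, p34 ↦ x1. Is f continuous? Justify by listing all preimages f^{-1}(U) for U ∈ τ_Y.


f is NOT continuous.

Compute f^{-1}(U) for each U ∈ τ_Y:
  U = ∅: f^{-1}(U) = ∅ ∈ τ_X ✓.
  U = {x1}: f^{-1}(U) = {p34} ∈ τ_X ✓.
  U = {x2}: f^{-1}(U) = ∅ ∈ τ_X ✓.
  U = {x1, x2}: f^{-1}(U) = {p34} ∈ τ_X ✓.
  U = {x2, x3}: f^{-1}(U) = {p32, p33} ∉ τ_X ✗.
  U = {x1, x2, x3}: f^{-1}(U) = {p32, p33, p34} ∈ τ_X ✓.
Found U = {x2, x3} with f^{-1}(U) = {p32, p33} not in τ_X. Therefore f is NOT continuous.


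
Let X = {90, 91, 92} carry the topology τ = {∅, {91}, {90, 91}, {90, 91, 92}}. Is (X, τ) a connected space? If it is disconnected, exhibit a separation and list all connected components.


(X, τ) is connected.

Find clopen sets (U ∈ τ with X ∖ U ∈ τ):
  U = ∅, X ∖ U = {90, 91, 92} — both open, so U is clopen.
  U = {90, 91, 92}, X ∖ U = ∅ — both open, so U is clopen.
Only trivial clopens (∅ and X) exist, so (X, τ) is connected.
Compute connected components by grouping points that agree on all clopens:
  component: {90, 91, 92}


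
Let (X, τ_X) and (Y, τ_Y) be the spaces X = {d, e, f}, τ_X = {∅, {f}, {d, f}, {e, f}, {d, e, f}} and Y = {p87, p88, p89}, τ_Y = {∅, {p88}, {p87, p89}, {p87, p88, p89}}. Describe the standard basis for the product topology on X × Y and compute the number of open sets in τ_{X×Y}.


Basis B = {∅ × ∅, {f} × {p88}, {d, f} × {p88}, {e, f} × {p88}, {f} × {p87, p89}, {d, e, f} × {p88}, {f} × {p87, p88, p89}, {d, f} × {p87, p89}, {e, f} × {p87, p89}, {d, f} × {p87, p88, p89}, {d, e, f} × {p87, p89}, {e, f} × {p87, p88, p89}, {d, e, f} × {p87, p88, p89}}; |τ_{X×Y}| = 25.

Enumerate products U × V with U ∈ τ_X, V ∈ τ_Y (deduplicated):
  ∅ × ∅ = {} (∅)
  {f} × {p88} = {(f,p88)}
  {d, f} × {p88} = {(d,p88), (f,p88)}
  {e, f} × {p88} = {(e,p88), (f,p88)}
  {f} × {p87, p89} = {(f,p87), (f,p89)}
  {d, e, f} × {p88} = {(d,p88), (e,p88), (f,p88)}
  {f} × {p87, p88, p89} = {(f,p87), (f,p88), (f,p89)}
  {d, f} × {p87, p89} = {(d,p87), (d,p89), (f,p87), (f,p89)}
  {e, f} × {p87, p89} = {(e,p87), (e,p89), (f,p87), (f,p89)}
  {d, f} × {p87, p88, p89} = {(d,p87), (d,p88), (d,p89), (f,p87), (f,p88), (f,p89)}
  {d, e, f} × {p87, p89} = {(d,p87), (d,p89), (e,p87), (e,p89), (f,p87), (f,p89)}
  {e, f} × {p87, p88, p89} = {(e,p87), (e,p88), (e,p89), (f,p87), (f,p88), (f,p89)}
  {d, e, f} × {p87, p88, p89} = {(d,p87), (d,p88), (d,p89), (e,p87), (e,p88), (e,p89), (f,p87), (f,p88), (f,p89)}
These 13 distinct sets form the basis B.
Close under arbitrary unions to get τ_{X×Y}; counting gives |τ_{X×Y}| = 25.


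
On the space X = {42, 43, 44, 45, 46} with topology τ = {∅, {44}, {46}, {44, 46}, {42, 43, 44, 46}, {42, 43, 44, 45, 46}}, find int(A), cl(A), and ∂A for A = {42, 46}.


int(A) = {46}, cl(A) = {42, 43, 45, 46}, ∂A = {42, 43, 45}.

Closed sets in (X, τ) are complements of opens:
  closed(X, τ) = {∅, {45}, {42, 43, 45}, {42, 43, 44, 45}, {42, 43, 45, 46}, {42, 43, 44, 45, 46}}.
int(A) = ⋃ {U ∈ τ : U ⊆ A}. Opens contained in A: ∅, {46}.
Taking the union of these: int(A) = {46}.
cl(A) = ⋂ {C closed : A ⊆ C}. Closed sets containing A: {42, 43, 45, 46}, {42, 43, 44, 45, 46}.
Intersecting these: cl(A) = {42, 43, 45, 46}.
∂A = cl(A) ∖ int(A) = {42, 43, 45, 46} ∖ {46} = {42, 43, 45}.


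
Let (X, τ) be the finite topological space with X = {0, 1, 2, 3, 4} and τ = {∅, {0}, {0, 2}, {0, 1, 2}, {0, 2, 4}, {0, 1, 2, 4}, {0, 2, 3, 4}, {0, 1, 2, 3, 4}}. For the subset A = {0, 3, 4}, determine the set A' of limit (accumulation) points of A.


A' = {1, 2, 3, 4}

For each x ∈ X, list the open sets U ∈ τ with x ∈ U, then check whether U ∩ (A ∖ {x}) ≠ ∅ for every such U.
  x = 0: open {0} ∋ x has {0} ∩ (A ∖ {0}) = ∅, so x is NOT a limit point.
  x = 1: opens ∋ x are {0, 1, 2}, {0, 1, 2, 4}, {0, 1, 2, 3, 4}; each meets A ∖ {1}, so x IS a limit point.
  x = 2: opens ∋ x are {0, 2}, {0, 1, 2}, {0, 2, 4}, {0, 1, 2, 4}, {0, 2, 3, 4}, {0, 1, 2, 3, 4}; each meets A ∖ {2}, so x IS a limit point.
  x = 3: opens ∋ x are {0, 2, 3, 4}, {0, 1, 2, 3, 4}; each meets A ∖ {3}, so x IS a limit point.
  x = 4: opens ∋ x are {0, 2, 4}, {0, 1, 2, 4}, {0, 2, 3, 4}, {0, 1, 2, 3, 4}; each meets A ∖ {4}, so x IS a limit point.
Collecting: A' = {1, 2, 3, 4}.


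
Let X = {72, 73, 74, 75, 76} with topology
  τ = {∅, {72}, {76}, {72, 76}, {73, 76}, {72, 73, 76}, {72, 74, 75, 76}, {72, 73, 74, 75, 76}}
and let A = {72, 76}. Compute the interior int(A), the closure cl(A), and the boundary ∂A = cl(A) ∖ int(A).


int(A) = {72, 76}, cl(A) = {72, 73, 74, 75, 76}, ∂A = {73, 74, 75}.

Closed sets in (X, τ) are complements of opens:
  closed(X, τ) = {∅, {73}, {74, 75}, {72, 74, 75}, {73, 74, 75}, {72, 73, 74, 75}, {73, 74, 75, 76}, {72, 73, 74, 75, 76}}.
int(A) = ⋃ {U ∈ τ : U ⊆ A}. Opens contained in A: ∅, {72}, {76}, {72, 76}.
Taking the union of these: int(A) = {72, 76}.
cl(A) = ⋂ {C closed : A ⊆ C}. Closed sets containing A: {72, 73, 74, 75, 76}.
Intersecting these: cl(A) = {72, 73, 74, 75, 76}.
∂A = cl(A) ∖ int(A) = {72, 73, 74, 75, 76} ∖ {72, 76} = {73, 74, 75}.


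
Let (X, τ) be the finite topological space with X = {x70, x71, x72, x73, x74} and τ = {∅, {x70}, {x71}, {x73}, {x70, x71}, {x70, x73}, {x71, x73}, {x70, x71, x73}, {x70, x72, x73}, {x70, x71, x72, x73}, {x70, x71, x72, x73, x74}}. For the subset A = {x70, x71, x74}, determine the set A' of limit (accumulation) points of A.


A' = {x72, x74}

For each x ∈ X, list the open sets U ∈ τ with x ∈ U, then check whether U ∩ (A ∖ {x}) ≠ ∅ for every such U.
  x = x70: open {x70} ∋ x has {x70} ∩ (A ∖ {x70}) = ∅, so x is NOT a limit point.
  x = x71: open {x71} ∋ x has {x71} ∩ (A ∖ {x71}) = ∅, so x is NOT a limit point.
  x = x72: opens ∋ x are {x70, x72, x73}, {x70, x71, x72, x73}, {x70, x71, x72, x73, x74}; each meets A ∖ {x72}, so x IS a limit point.
  x = x73: open {x73} ∋ x has {x73} ∩ (A ∖ {x73}) = ∅, so x is NOT a limit point.
  x = x74: opens ∋ x are {x70, x71, x72, x73, x74}; each meets A ∖ {x74}, so x IS a limit point.
Collecting: A' = {x72, x74}.


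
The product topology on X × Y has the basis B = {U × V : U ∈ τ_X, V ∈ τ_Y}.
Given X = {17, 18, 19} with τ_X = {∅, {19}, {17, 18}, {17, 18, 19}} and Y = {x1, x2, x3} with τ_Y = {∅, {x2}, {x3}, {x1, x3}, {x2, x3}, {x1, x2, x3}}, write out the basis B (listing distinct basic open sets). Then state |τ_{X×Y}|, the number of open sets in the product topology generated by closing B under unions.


Basis B = {∅ × ∅, {19} × {x2}, {19} × {x3}, {17, 18} × {x2}, {17, 18} × {x3}, {19} × {x1, x3}, {19} × {x2, x3}, {17, 18, 19} × {x2}, {17, 18, 19} × {x3}, {19} × {x1, x2, x3}, {17, 18} × {x1, x3}, {17, 18} × {x2, x3}, {17, 18} × {x1, x2, x3}, {17, 18, 19} × {x1, x3}, {17, 18, 19} × {x2, x3}, {17, 18, 19} × {x1, x2, x3}}; |τ_{X×Y}| = 36.

Enumerate products U × V with U ∈ τ_X, V ∈ τ_Y (deduplicated):
  ∅ × ∅ = {} (∅)
  {19} × {x2} = {(19,x2)}
  {19} × {x3} = {(19,x3)}
  {17, 18} × {x2} = {(17,x2), (18,x2)}
  {17, 18} × {x3} = {(17,x3), (18,x3)}
  {19} × {x1, x3} = {(19,x1), (19,x3)}
  {19} × {x2, x3} = {(19,x2), (19,x3)}
  {17, 18, 19} × {x2} = {(17,x2), (18,x2), (19,x2)}
  {17, 18, 19} × {x3} = {(17,x3), (18,x3), (19,x3)}
  {19} × {x1, x2, x3} = {(19,x1), (19,x2), (19,x3)}
  {17, 18} × {x1, x3} = {(17,x1), (17,x3), (18,x1), (18,x3)}
  {17, 18} × {x2, x3} = {(17,x2), (17,x3), (18,x2), (18,x3)}
  {17, 18} × {x1, x2, x3} = {(17,x1), (17,x2), (17,x3), (18,x1), (18,x2), (18,x3)}
  {17, 18, 19} × {x1, x3} = {(17,x1), (17,x3), (18,x1), (18,x3), (19,x1), (19,x3)}
  {17, 18, 19} × {x2, x3} = {(17,x2), (17,x3), (18,x2), (18,x3), (19,x2), (19,x3)}
  {17, 18, 19} × {x1, x2, x3} = {(17,x1), (17,x2), (17,x3), (18,x1), (18,x2), (18,x3), (19,x1), (19,x2), (19,x3)}
These 16 distinct sets form the basis B.
Close under arbitrary unions to get τ_{X×Y}; counting gives |τ_{X×Y}| = 36.


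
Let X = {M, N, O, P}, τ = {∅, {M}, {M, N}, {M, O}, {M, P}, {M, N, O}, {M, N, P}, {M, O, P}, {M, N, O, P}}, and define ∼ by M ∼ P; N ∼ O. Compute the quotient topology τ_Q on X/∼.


X/∼ = {[M=P], [N=O]}; |τ_Q| = 3.

Equivalence classes: [M=P], [N=O].
Quotient map π: X → X/∼ sends M ↦ [M=P], N ↦ [N=O], O ↦ [N=O], P ↦ [M=P].
For each subset V ⊆ X/∼, compute π^{-1}(V) ⊆ X and check whether π^{-1}(V) ∈ τ. V is open in τ_Q iff π^{-1}(V) ∈ τ.
  V = {}: π^{-1}(V) = ∅ ∈ τ ✓.
  V = {[M=P]}: π^{-1}(V) = {M, P} ∈ τ ✓.
  V = {[N=O]}: π^{-1}(V) = {N, O} ∉ τ ✗.
  V = {[M=P], [N=O]}: π^{-1}(V) = {M, N, O, P} ∈ τ ✓.
Open sets in the quotient: τ_Q = {{}, {[M=P]}, {[M=P], [N=O]}} (3 elements).


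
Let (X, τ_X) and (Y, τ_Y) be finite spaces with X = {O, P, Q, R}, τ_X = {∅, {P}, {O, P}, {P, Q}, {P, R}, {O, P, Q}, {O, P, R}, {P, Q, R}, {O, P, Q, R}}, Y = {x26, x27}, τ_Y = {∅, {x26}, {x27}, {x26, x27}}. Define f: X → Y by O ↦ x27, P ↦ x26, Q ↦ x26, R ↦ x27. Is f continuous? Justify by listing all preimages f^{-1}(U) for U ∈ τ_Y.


f is NOT continuous.

Compute f^{-1}(U) for each U ∈ τ_Y:
  U = ∅: f^{-1}(U) = ∅ ∈ τ_X ✓.
  U = {x26}: f^{-1}(U) = {P, Q} ∈ τ_X ✓.
  U = {x27}: f^{-1}(U) = {O, R} ∉ τ_X ✗.
  U = {x26, x27}: f^{-1}(U) = {O, P, Q, R} ∈ τ_X ✓.
Found U = {x27} with f^{-1}(U) = {O, R} not in τ_X. Therefore f is NOT continuous.


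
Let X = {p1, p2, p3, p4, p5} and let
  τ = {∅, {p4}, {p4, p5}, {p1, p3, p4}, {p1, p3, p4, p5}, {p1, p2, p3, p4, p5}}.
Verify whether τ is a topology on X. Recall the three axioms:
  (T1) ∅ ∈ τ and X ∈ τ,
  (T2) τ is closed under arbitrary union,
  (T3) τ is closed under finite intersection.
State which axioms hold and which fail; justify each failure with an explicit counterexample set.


τ IS a topology on X.

Axiom (T1): ∅ ∈ τ? Yes; X ∈ τ? Yes.
Axiom (T2/T3): check pairwise unions and intersections of members of τ.
All pairwise intersections and unions checked — each lies in τ. Therefore τ satisfies (T1), (T2), (T3): it IS a topology on X.


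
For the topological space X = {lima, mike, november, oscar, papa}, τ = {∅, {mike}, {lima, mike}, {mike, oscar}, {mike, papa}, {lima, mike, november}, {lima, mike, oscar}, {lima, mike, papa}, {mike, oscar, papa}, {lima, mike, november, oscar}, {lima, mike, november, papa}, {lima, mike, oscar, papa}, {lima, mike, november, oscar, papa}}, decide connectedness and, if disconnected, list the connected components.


(X, τ) is connected.

Find clopen sets (U ∈ τ with X ∖ U ∈ τ):
  U = ∅, X ∖ U = {lima, mike, november, oscar, papa} — both open, so U is clopen.
  U = {lima, mike, november, oscar, papa}, X ∖ U = ∅ — both open, so U is clopen.
Only trivial clopens (∅ and X) exist, so (X, τ) is connected.
Compute connected components by grouping points that agree on all clopens:
  component: {lima, mike, november, oscar, papa}


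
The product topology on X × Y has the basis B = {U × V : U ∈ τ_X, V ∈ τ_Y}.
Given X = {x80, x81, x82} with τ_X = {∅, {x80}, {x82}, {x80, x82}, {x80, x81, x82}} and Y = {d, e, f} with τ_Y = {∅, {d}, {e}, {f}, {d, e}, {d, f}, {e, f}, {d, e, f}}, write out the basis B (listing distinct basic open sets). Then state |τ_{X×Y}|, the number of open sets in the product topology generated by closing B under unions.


Basis B = {∅ × ∅, {x80} × {d}, {x80} × {e}, {x80} × {f}, {x82} × {d}, {x82} × {e}, {x82} × {f}, {x80} × {d, e}, {x80} × {d, f}, {x80, x82} × {d}, {x80} × {e, f}, {x80, x82} × {e}, {x80, x82} × {f}, {x82} × {d, e}, {x82} × {d, f}, {x82} × {e, f}, {x80} × {d, e, f}, {x80, x81, x82} × {d}, {x80, x81, x82} × {e}, {x80, x81, x82} × {f}, {x82} × {d, e, f}, {x80, x82} × {d, e}, {x80, x82} × {d, f}, {x80, x82} × {e, f}, {x80, x82} × {d, e, f}, {x80, x81, x82} × {d, e}, {x80, x81, x82} × {d, f}, {x80, x81, x82} × {e, f}, {x80, x81, x82} × {d, e, f}}; |τ_{X×Y}| = 125.

Enumerate products U × V with U ∈ τ_X, V ∈ τ_Y (deduplicated):
  ∅ × ∅ = {} (∅)
  {x80} × {d} = {(x80,d)}
  {x80} × {e} = {(x80,e)}
  {x80} × {f} = {(x80,f)}
  {x82} × {d} = {(x82,d)}
  {x82} × {e} = {(x82,e)}
  {x82} × {f} = {(x82,f)}
  {x80} × {d, e} = {(x80,d), (x80,e)}
  {x80} × {d, f} = {(x80,d), (x80,f)}
  {x80, x82} × {d} = {(x80,d), (x82,d)}
  {x80} × {e, f} = {(x80,e), (x80,f)}
  {x80, x82} × {e} = {(x80,e), (x82,e)}
  {x80, x82} × {f} = {(x80,f), (x82,f)}
  {x82} × {d, e} = {(x82,d), (x82,e)}
  {x82} × {d, f} = {(x82,d), (x82,f)}
  {x82} × {e, f} = {(x82,e), (x82,f)}
  {x80} × {d, e, f} = {(x80,d), (x80,e), (x80,f)}
  {x80, x81, x82} × {d} = {(x80,d), (x81,d), (x82,d)}
  {x80, x81, x82} × {e} = {(x80,e), (x81,e), (x82,e)}
  {x80, x81, x82} × {f} = {(x80,f), (x81,f), (x82,f)}
  {x82} × {d, e, f} = {(x82,d), (x82,e), (x82,f)}
  {x80, x82} × {d, e} = {(x80,d), (x80,e), (x82,d), (x82,e)}
  {x80, x82} × {d, f} = {(x80,d), (x80,f), (x82,d), (x82,f)}
  {x80, x82} × {e, f} = {(x80,e), (x80,f), (x82,e), (x82,f)}
  {x80, x82} × {d, e, f} = {(x80,d), (x80,e), (x80,f), (x82,d), (x82,e), (x82,f)}
  {x80, x81, x82} × {d, e} = {(x80,d), (x80,e), (x81,d), (x81,e), (x82,d), (x82,e)}
  {x80, x81, x82} × {d, f} = {(x80,d), (x80,f), (x81,d), (x81,f), (x82,d), (x82,f)}
  {x80, x81, x82} × {e, f} = {(x80,e), (x80,f), (x81,e), (x81,f), (x82,e), (x82,f)}
  {x80, x81, x82} × {d, e, f} = {(x80,d), (x80,e), (x80,f), (x81,d), (x81,e), (x81,f), (x82,d), (x82,e), (x82,f)}
These 29 distinct sets form the basis B.
Close under arbitrary unions to get τ_{X×Y}; counting gives |τ_{X×Y}| = 125.


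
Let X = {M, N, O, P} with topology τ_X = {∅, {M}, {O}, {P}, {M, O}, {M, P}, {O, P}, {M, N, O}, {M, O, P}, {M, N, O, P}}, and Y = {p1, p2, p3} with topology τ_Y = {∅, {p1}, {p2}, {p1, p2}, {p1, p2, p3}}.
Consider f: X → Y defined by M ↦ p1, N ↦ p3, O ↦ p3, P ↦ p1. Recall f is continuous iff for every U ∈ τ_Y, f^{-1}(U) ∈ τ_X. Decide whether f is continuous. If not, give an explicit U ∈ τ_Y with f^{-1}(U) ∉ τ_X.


f IS continuous.

Compute f^{-1}(U) for each U ∈ τ_Y:
  U = ∅: f^{-1}(U) = ∅ ∈ τ_X ✓.
  U = {p1}: f^{-1}(U) = {M, P} ∈ τ_X ✓.
  U = {p2}: f^{-1}(U) = ∅ ∈ τ_X ✓.
  U = {p1, p2}: f^{-1}(U) = {M, P} ∈ τ_X ✓.
  U = {p1, p2, p3}: f^{-1}(U) = {M, N, O, P} ∈ τ_X ✓.
Every preimage lies in τ_X, so f IS continuous.


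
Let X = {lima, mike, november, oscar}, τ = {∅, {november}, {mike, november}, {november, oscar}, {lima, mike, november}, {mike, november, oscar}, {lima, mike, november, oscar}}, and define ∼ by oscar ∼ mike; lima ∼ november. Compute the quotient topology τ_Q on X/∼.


X/∼ = {[lima=november], [mike=oscar]}; |τ_Q| = 2.

Equivalence classes: [lima=november], [mike=oscar].
Quotient map π: X → X/∼ sends lima ↦ [lima=november], mike ↦ [mike=oscar], november ↦ [lima=november], oscar ↦ [mike=oscar].
For each subset V ⊆ X/∼, compute π^{-1}(V) ⊆ X and check whether π^{-1}(V) ∈ τ. V is open in τ_Q iff π^{-1}(V) ∈ τ.
  V = {}: π^{-1}(V) = ∅ ∈ τ ✓.
  V = {[lima=november]}: π^{-1}(V) = {lima, november} ∉ τ ✗.
  V = {[mike=oscar]}: π^{-1}(V) = {mike, oscar} ∉ τ ✗.
  V = {[lima=november], [mike=oscar]}: π^{-1}(V) = {lima, mike, november, oscar} ∈ τ ✓.
Open sets in the quotient: τ_Q = {{}, {[lima=november], [mike=oscar]}} (2 elements).


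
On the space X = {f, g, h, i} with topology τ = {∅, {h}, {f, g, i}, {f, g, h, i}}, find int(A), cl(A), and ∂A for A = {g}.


int(A) = ∅, cl(A) = {f, g, i}, ∂A = {f, g, i}.

Closed sets in (X, τ) are complements of opens:
  closed(X, τ) = {∅, {h}, {f, g, i}, {f, g, h, i}}.
int(A) = ⋃ {U ∈ τ : U ⊆ A}. Opens contained in A: ∅.
Taking the union of these: int(A) = ∅.
cl(A) = ⋂ {C closed : A ⊆ C}. Closed sets containing A: {f, g, i}, {f, g, h, i}.
Intersecting these: cl(A) = {f, g, i}.
∂A = cl(A) ∖ int(A) = {f, g, i} ∖ ∅ = {f, g, i}.


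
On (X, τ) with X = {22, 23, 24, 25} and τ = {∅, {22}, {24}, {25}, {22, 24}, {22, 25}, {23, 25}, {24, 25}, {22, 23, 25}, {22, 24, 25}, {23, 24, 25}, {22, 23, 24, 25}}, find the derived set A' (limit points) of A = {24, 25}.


A' = {23}

For each x ∈ X, list the open sets U ∈ τ with x ∈ U, then check whether U ∩ (A ∖ {x}) ≠ ∅ for every such U.
  x = 22: open {22} ∋ x has {22} ∩ (A ∖ {22}) = ∅, so x is NOT a limit point.
  x = 23: opens ∋ x are {23, 25}, {22, 23, 25}, {23, 24, 25}, {22, 23, 24, 25}; each meets A ∖ {23}, so x IS a limit point.
  x = 24: open {24} ∋ x has {24} ∩ (A ∖ {24}) = ∅, so x is NOT a limit point.
  x = 25: open {25} ∋ x has {25} ∩ (A ∖ {25}) = ∅, so x is NOT a limit point.
Collecting: A' = {23}.


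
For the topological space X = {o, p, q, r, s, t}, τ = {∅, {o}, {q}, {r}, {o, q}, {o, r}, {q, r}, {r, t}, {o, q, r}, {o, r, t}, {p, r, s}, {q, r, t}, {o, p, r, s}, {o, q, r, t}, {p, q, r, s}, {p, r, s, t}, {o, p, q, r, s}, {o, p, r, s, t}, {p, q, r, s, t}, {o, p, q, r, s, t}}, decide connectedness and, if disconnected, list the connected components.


(X, τ) is disconnected; components = [{o}, {q}, {p, r, s, t}].

Find clopen sets (U ∈ τ with X ∖ U ∈ τ):
  U = ∅, X ∖ U = {o, p, q, r, s, t} — both open, so U is clopen.
  U = {o}, X ∖ U = {p, q, r, s, t} — both open, so U is clopen.
  U = {q}, X ∖ U = {o, p, r, s, t} — both open, so U is clopen.
  U = {o, q}, X ∖ U = {p, r, s, t} — both open, so U is clopen.
  U = {p, r, s, t}, X ∖ U = {o, q} — both open, so U is clopen.
  U = {o, p, r, s, t}, X ∖ U = {q} — both open, so U is clopen.
  U = {p, q, r, s, t}, X ∖ U = {o} — both open, so U is clopen.
  U = {o, p, q, r, s, t}, X ∖ U = ∅ — both open, so U is clopen.
Nontrivial clopen(s) exist: e.g. {p, r, s, t}. So (X, τ) is disconnected.
Compute connected components by grouping points that agree on all clopens:
  component: {o}
  component: {q}
  component: {p, r, s, t}


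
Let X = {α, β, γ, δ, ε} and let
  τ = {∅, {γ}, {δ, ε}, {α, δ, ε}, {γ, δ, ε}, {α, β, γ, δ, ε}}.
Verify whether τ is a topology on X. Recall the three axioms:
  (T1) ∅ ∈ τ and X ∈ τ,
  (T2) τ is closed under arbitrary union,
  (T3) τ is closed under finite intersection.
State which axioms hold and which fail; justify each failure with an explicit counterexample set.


τ is NOT a topology on X.

Axiom (T1): ∅ ∈ τ? Yes; X ∈ τ? Yes.
Axiom (T2/T3): check pairwise unions and intersections of members of τ.
Counterexample for (T2): {γ} ∪ {α, δ, ε} = {α, γ, δ, ε} ∉ τ. Therefore τ is NOT a topology.


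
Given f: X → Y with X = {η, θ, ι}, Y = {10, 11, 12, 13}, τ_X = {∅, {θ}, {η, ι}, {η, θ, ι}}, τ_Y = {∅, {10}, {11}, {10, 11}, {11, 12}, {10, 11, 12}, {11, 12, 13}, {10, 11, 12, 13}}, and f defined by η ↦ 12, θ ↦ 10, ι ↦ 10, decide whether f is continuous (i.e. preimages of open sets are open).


f is NOT continuous.

Compute f^{-1}(U) for each U ∈ τ_Y:
  U = ∅: f^{-1}(U) = ∅ ∈ τ_X ✓.
  U = {10}: f^{-1}(U) = {θ, ι} ∉ τ_X ✗.
  U = {11}: f^{-1}(U) = ∅ ∈ τ_X ✓.
  U = {10, 11}: f^{-1}(U) = {θ, ι} ∉ τ_X ✗.
  U = {11, 12}: f^{-1}(U) = {η} ∉ τ_X ✗.
  U = {10, 11, 12}: f^{-1}(U) = {η, θ, ι} ∈ τ_X ✓.
  U = {11, 12, 13}: f^{-1}(U) = {η} ∉ τ_X ✗.
  U = {10, 11, 12, 13}: f^{-1}(U) = {η, θ, ι} ∈ τ_X ✓.
Found U = {10} with f^{-1}(U) = {θ, ι} not in τ_X. Therefore f is NOT continuous.


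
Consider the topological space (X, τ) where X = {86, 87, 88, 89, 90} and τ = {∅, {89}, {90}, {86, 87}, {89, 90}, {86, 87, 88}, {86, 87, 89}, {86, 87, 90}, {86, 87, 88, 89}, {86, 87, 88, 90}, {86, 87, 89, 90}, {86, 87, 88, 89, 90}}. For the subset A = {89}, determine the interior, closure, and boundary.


int(A) = {89}, cl(A) = {89}, ∂A = ∅.

Closed sets in (X, τ) are complements of opens:
  closed(X, τ) = {∅, {88}, {89}, {90}, {88, 89}, {88, 90}, {89, 90}, {86, 87, 88}, {88, 89, 90}, {86, 87, 88, 89}, {86, 87, 88, 90}, {86, 87, 88, 89, 90}}.
int(A) = ⋃ {U ∈ τ : U ⊆ A}. Opens contained in A: ∅, {89}.
Taking the union of these: int(A) = {89}.
cl(A) = ⋂ {C closed : A ⊆ C}. Closed sets containing A: {89}, {88, 89}, {89, 90}, {88, 89, 90}, {86, 87, 88, 89}, {86, 87, 88, 89, 90}.
Intersecting these: cl(A) = {89}.
∂A = cl(A) ∖ int(A) = {89} ∖ {89} = ∅.


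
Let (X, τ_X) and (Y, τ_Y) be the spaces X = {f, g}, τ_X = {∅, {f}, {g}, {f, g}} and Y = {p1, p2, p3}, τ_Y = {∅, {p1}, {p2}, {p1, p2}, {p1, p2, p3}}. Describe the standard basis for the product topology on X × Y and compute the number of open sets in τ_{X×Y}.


Basis B = {∅ × ∅, {f} × {p1}, {f} × {p2}, {g} × {p1}, {g} × {p2}, {f} × {p1, p2}, {f, g} × {p1}, {f, g} × {p2}, {g} × {p1, p2}, {f} × {p1, p2, p3}, {g} × {p1, p2, p3}, {f, g} × {p1, p2}, {f, g} × {p1, p2, p3}}; |τ_{X×Y}| = 25.

Enumerate products U × V with U ∈ τ_X, V ∈ τ_Y (deduplicated):
  ∅ × ∅ = {} (∅)
  {f} × {p1} = {(f,p1)}
  {f} × {p2} = {(f,p2)}
  {g} × {p1} = {(g,p1)}
  {g} × {p2} = {(g,p2)}
  {f} × {p1, p2} = {(f,p1), (f,p2)}
  {f, g} × {p1} = {(f,p1), (g,p1)}
  {f, g} × {p2} = {(f,p2), (g,p2)}
  {g} × {p1, p2} = {(g,p1), (g,p2)}
  {f} × {p1, p2, p3} = {(f,p1), (f,p2), (f,p3)}
  {g} × {p1, p2, p3} = {(g,p1), (g,p2), (g,p3)}
  {f, g} × {p1, p2} = {(f,p1), (f,p2), (g,p1), (g,p2)}
  {f, g} × {p1, p2, p3} = {(f,p1), (f,p2), (f,p3), (g,p1), (g,p2), (g,p3)}
These 13 distinct sets form the basis B.
Close under arbitrary unions to get τ_{X×Y}; counting gives |τ_{X×Y}| = 25.


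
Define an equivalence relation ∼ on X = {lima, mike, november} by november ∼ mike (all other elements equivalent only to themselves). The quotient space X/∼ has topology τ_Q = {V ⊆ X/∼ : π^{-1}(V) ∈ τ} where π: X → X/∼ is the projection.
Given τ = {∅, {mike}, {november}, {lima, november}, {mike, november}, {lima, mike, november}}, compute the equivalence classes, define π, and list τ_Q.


X/∼ = {[lima], [mike=november]}; |τ_Q| = 3.

Equivalence classes: [lima], [mike=november].
Quotient map π: X → X/∼ sends lima ↦ [lima], mike ↦ [mike=november], november ↦ [mike=november].
For each subset V ⊆ X/∼, compute π^{-1}(V) ⊆ X and check whether π^{-1}(V) ∈ τ. V is open in τ_Q iff π^{-1}(V) ∈ τ.
  V = {}: π^{-1}(V) = ∅ ∈ τ ✓.
  V = {[lima]}: π^{-1}(V) = {lima} ∉ τ ✗.
  V = {[mike=november]}: π^{-1}(V) = {mike, november} ∈ τ ✓.
  V = {[lima], [mike=november]}: π^{-1}(V) = {lima, mike, november} ∈ τ ✓.
Open sets in the quotient: τ_Q = {{}, {[mike=november]}, {[lima], [mike=november]}} (3 elements).


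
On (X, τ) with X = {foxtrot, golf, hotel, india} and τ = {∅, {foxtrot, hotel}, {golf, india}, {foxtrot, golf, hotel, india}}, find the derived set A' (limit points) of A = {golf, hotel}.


A' = {foxtrot, india}

For each x ∈ X, list the open sets U ∈ τ with x ∈ U, then check whether U ∩ (A ∖ {x}) ≠ ∅ for every such U.
  x = foxtrot: opens ∋ x are {foxtrot, hotel}, {foxtrot, golf, hotel, india}; each meets A ∖ {foxtrot}, so x IS a limit point.
  x = golf: open {golf, india} ∋ x has {golf, india} ∩ (A ∖ {golf}) = ∅, so x is NOT a limit point.
  x = hotel: open {foxtrot, hotel} ∋ x has {foxtrot, hotel} ∩ (A ∖ {hotel}) = ∅, so x is NOT a limit point.
  x = india: opens ∋ x are {golf, india}, {foxtrot, golf, hotel, india}; each meets A ∖ {india}, so x IS a limit point.
Collecting: A' = {foxtrot, india}.


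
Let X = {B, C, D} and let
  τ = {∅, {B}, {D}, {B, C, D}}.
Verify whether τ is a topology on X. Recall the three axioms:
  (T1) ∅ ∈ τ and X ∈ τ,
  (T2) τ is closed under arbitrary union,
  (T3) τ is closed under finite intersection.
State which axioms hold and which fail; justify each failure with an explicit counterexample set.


τ is NOT a topology on X.

Axiom (T1): ∅ ∈ τ? Yes; X ∈ τ? Yes.
Axiom (T2/T3): check pairwise unions and intersections of members of τ.
Counterexample for (T2): {B} ∪ {D} = {B, D} ∉ τ. Therefore τ is NOT a topology.


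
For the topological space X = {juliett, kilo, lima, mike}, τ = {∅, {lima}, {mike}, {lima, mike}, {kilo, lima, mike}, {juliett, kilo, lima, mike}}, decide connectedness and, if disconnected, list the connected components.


(X, τ) is connected.

Find clopen sets (U ∈ τ with X ∖ U ∈ τ):
  U = ∅, X ∖ U = {juliett, kilo, lima, mike} — both open, so U is clopen.
  U = {juliett, kilo, lima, mike}, X ∖ U = ∅ — both open, so U is clopen.
Only trivial clopens (∅ and X) exist, so (X, τ) is connected.
Compute connected components by grouping points that agree on all clopens:
  component: {juliett, kilo, lima, mike}


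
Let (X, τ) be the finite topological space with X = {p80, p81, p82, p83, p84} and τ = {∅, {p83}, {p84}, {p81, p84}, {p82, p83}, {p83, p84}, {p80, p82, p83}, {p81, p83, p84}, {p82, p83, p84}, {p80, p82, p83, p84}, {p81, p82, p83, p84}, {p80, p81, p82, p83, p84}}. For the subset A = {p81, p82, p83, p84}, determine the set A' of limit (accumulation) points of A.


A' = {p80, p81, p82}

For each x ∈ X, list the open sets U ∈ τ with x ∈ U, then check whether U ∩ (A ∖ {x}) ≠ ∅ for every such U.
  x = p80: opens ∋ x are {p80, p82, p83}, {p80, p82, p83, p84}, {p80, p81, p82, p83, p84}; each meets A ∖ {p80}, so x IS a limit point.
  x = p81: opens ∋ x are {p81, p84}, {p81, p83, p84}, {p81, p82, p83, p84}, {p80, p81, p82, p83, p84}; each meets A ∖ {p81}, so x IS a limit point.
  x = p82: opens ∋ x are {p82, p83}, {p80, p82, p83}, {p82, p83, p84}, {p80, p82, p83, p84}, {p81, p82, p83, p84}, {p80, p81, p82, p83, p84}; each meets A ∖ {p82}, so x IS a limit point.
  x = p83: open {p83} ∋ x has {p83} ∩ (A ∖ {p83}) = ∅, so x is NOT a limit point.
  x = p84: open {p84} ∋ x has {p84} ∩ (A ∖ {p84}) = ∅, so x is NOT a limit point.
Collecting: A' = {p80, p81, p82}.
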